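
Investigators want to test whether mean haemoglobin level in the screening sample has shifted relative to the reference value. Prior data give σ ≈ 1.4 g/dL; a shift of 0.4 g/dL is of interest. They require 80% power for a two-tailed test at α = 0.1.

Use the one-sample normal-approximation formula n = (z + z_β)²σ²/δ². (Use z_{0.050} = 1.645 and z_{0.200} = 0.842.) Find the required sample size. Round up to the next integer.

n = (z_{α/2} + z_β)² · σ² / δ²
  = (1.645 + 0.842)² · 1.4² / 0.4²
  = 6.1852 · 1.96 / 0.16
  = 75.77
Round up → n = 76.

n = 76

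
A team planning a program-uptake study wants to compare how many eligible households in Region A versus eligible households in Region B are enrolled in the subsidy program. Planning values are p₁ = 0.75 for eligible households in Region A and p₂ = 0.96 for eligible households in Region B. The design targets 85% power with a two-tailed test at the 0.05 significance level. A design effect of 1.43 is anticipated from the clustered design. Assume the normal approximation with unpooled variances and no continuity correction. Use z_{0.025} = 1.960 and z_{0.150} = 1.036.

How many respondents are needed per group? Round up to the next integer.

n = 66 per group

n = (z_{α/2} + z_β)² · [p₁(1−p₁) + p₂(1−p₂)] / (p₁ − p₂)²
  = (1.960 + 1.036)² · (0.75·0.25 + 0.96·0.04) / (-0.21)²
  = (2.996)² · (0.1875 + 0.0384) / 0.0441
  = 8.9760 · 0.2259 / 0.0441
  = 45.98
Design effect: 1.43 × 45.98 = 65.75.
Round up → n = 66 per group.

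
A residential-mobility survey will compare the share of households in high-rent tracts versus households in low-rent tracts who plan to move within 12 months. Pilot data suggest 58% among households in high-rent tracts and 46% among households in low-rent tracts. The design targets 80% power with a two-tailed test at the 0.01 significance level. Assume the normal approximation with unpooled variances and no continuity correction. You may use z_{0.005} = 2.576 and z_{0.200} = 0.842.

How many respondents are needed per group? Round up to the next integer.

n = 400 per group

n = (z_{α/2} + z_β)² · [p₁(1−p₁) + p₂(1−p₂)] / (p₁ − p₂)²
  = (2.576 + 0.842)² · (0.58·0.42 + 0.46·0.54) / (0.12)²
  = (3.418)² · (0.2436 + 0.2484) / 0.0144
  = 11.6827 · 0.4920 / 0.0144
  = 399.16
Round up → n = 400 per group.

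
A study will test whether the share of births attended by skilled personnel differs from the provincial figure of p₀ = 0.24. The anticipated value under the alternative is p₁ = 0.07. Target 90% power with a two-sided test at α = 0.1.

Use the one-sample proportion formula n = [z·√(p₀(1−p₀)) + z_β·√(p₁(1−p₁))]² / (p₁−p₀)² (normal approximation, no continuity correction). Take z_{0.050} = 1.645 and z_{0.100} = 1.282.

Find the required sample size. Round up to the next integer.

n = [z_{α/2}·√(p₀q₀) + z_β·√(p₁q₁)]² / (p₁ − p₀)²
  = [1.645·√(0.24·0.76) + 1.282·√(0.07·0.93)]² / (-0.17)²
  = [1.645·0.4271 + 1.282·0.2551]² / 0.0289
  = [1.0297]² / 0.0289
  = 36.68
Round up → n = 37.

n = 37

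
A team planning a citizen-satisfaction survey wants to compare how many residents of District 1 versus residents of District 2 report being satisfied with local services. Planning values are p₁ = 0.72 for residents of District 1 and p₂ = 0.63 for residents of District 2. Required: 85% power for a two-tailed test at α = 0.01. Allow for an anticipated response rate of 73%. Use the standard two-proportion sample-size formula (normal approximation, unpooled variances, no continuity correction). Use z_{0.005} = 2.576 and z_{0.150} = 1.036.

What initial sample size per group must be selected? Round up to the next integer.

n = (z_{α/2} + z_β)² · [p₁(1−p₁) + p₂(1−p₂)] / (p₁ − p₂)²
  = (2.576 + 1.036)² · (0.72·0.28 + 0.63·0.37) / (0.09)²
  = (3.612)² · (0.2016 + 0.2331) / 0.0081
  = 13.0465 · 0.4347 / 0.0081
  = 700.16
Adjust for 73% response: 700.16 / 0.73 = 959.13.
Round up → n = 960 per group.

n = 960 per group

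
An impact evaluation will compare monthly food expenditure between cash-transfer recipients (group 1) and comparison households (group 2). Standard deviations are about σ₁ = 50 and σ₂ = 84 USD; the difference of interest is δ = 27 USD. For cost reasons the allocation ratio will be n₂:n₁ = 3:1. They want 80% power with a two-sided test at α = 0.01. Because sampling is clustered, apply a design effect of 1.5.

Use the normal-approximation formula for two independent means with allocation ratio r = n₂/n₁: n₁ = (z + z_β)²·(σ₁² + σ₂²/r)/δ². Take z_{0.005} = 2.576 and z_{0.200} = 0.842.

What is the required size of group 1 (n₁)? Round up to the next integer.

n₁ = (z_{α/2} + z_β)² · (σ₁² + σ₂²/r) / δ²
   = (2.576 + 0.842)² · (50² + 84²/3) / 27²
   = 11.6827 · (2500 + 2352) / 729
   = 11.6827 · 4852 / 729
   = 77.76
Design effect: 1.5 × 77.76 = 116.63.
Round up → n₁ = 117; n₂ = r·n₁ = 3 × 117 = 351.

n₁ = 117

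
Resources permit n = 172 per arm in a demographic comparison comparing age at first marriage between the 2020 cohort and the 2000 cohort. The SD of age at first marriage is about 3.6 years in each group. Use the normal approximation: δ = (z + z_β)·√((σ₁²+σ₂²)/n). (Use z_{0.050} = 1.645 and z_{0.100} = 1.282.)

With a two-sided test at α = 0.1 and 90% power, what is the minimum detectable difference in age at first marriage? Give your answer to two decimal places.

δ = (z_{α/2} + z_β) · √((σ₁²+σ₂²)/n)
  = (1.645 + 1.282) · √(25.92/172)
  = 2.927 · √0.1507
  = 2.927 · 0.3882
  = 1.1363

Minimum detectable difference ≈ 1.14 years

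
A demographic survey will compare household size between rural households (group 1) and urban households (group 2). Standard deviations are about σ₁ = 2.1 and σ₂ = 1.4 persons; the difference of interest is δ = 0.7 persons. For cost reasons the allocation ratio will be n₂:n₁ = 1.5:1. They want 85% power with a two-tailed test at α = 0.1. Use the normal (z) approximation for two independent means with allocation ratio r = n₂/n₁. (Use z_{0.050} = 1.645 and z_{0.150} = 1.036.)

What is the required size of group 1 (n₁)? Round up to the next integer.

n₁ = (z_{α/2} + z_β)² · (σ₁² + σ₂²/r) / δ²
   = (1.645 + 1.036)² · (2.1² + 1.4²/1.5) / 0.7²
   = 7.1878 · (4.41 + 1.3067) / 0.49
   = 7.1878 · 5.7167 / 0.49
   = 83.86
Round up → n₁ = 84; n₂ = r·n₁ = 1.5 × 84 = 126.

n₁ = 84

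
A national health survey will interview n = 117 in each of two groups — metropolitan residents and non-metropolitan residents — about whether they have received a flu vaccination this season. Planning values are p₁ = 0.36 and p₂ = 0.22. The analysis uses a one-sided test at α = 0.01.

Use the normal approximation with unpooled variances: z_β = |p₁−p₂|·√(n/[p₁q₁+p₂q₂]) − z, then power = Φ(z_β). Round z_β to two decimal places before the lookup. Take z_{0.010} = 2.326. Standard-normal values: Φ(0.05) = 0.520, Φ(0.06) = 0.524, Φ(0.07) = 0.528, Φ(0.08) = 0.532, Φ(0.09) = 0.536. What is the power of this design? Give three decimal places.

Power ≈ 0.524

z_β = |p₁−p₂|·√(n/[p₁q₁+p₂q₂]) − z_α
    = 0.14 · √(117/0.4020) − 2.326
    = 0.14 · 17.0600 − 2.326
    = 2.3884 − 2.326 = 0.0624 → 0.06
Power = Φ(0.06) = 0.524.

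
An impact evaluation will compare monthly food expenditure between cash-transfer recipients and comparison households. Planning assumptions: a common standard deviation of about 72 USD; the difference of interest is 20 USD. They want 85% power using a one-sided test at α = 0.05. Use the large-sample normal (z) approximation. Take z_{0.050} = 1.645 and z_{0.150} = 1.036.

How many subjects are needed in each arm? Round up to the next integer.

n = 187 per group

n = (z_α + z_β)² · (σ₁² + σ₂²) / δ²
  = (1.645 + 1.036)² · (2·72² = 10368) / 20²
  = 7.1878 · 10368 / 400
  = 186.31
Round up → n = 187 per group.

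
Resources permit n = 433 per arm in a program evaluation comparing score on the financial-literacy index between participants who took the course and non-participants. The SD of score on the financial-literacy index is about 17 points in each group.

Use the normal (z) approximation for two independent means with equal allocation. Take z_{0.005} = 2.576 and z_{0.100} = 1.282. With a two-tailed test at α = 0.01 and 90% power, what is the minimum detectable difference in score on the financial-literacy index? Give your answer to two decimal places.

δ = (z_{α/2} + z_β) · √((σ₁²+σ₂²)/n)
  = (2.576 + 1.282) · √(578/433)
  = 3.858 · √1.3349
  = 3.858 · 1.1554
  = 4.4574

Minimum detectable difference ≈ 4.46 points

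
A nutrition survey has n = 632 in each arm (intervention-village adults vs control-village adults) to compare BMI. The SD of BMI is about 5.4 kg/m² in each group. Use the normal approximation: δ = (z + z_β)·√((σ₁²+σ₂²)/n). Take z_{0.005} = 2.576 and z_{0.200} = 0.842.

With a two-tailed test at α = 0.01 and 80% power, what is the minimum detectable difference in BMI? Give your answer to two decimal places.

Minimum detectable difference ≈ 1.04 kg/m²

δ = (z_{α/2} + z_β) · √((σ₁²+σ₂²)/n)
  = (2.576 + 0.842) · √(58.32/632)
  = 3.418 · √0.09228
  = 3.418 · 0.3038
  = 1.0383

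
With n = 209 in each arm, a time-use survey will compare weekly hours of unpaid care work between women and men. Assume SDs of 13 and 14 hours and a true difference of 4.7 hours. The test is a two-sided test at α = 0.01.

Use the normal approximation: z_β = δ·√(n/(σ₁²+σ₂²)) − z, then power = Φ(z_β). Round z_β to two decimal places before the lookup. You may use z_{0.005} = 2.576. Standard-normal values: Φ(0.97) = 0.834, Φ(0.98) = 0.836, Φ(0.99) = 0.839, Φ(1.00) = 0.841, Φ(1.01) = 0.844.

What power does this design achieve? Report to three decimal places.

z_β = δ·√(n/(σ₁²+σ₂²)) − z_{α/2}
    = 4.7 · √(209/365) − 2.576
    = 4.7 · 0.75671 − 2.576
    = 3.5565 − 2.576 = 0.9805 → 0.98
Power = Φ(0.98) = 0.836.

Power ≈ 0.836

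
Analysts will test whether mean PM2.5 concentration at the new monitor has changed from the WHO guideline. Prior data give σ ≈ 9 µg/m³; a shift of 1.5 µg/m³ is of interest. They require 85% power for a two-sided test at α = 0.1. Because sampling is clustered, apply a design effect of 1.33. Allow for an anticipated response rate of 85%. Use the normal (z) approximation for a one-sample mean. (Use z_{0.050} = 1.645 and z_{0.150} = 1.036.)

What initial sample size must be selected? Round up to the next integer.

n = (z_{α/2} + z_β)² · σ² / δ²
  = (1.645 + 1.036)² · 9² / 1.5²
  = 7.1878 · 81 / 2.25
  = 258.76
Design effect: 1.33 × 258.76 = 344.15.
Adjust for 85% response: 344.15 / 0.85 = 404.88.
Round up → n = 405.

n = 405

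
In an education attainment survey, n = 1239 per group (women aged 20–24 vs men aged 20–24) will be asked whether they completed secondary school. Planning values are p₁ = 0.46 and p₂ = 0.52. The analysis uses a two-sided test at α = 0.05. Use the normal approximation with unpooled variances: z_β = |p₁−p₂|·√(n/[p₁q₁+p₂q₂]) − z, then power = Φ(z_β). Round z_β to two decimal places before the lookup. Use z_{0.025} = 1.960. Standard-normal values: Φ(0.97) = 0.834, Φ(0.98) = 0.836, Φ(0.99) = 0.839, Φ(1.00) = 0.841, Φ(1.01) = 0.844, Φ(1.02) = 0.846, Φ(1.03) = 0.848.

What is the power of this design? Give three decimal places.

z_β = |p₁−p₂|·√(n/[p₁q₁+p₂q₂]) − z_{α/2}
    = 0.06 · √(1239/0.4980) − 1.960
    = 0.06 · 49.8794 − 1.960
    = 2.9928 − 1.960 = 1.0328 → 1.03
Power = Φ(1.03) = 0.848.

Power ≈ 0.848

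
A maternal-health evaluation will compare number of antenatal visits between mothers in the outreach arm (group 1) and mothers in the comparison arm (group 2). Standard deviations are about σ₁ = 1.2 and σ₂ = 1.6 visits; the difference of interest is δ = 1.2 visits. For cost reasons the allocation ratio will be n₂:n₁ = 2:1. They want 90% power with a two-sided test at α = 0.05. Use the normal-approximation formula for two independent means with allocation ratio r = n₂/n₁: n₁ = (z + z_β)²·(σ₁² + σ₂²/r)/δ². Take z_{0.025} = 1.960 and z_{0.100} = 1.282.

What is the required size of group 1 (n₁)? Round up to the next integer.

n₁ = (z_{α/2} + z_β)² · (σ₁² + σ₂²/r) / δ²
   = (1.960 + 1.282)² · (1.2² + 1.6²/2) / 1.2²
   = 10.5106 · (1.44 + 1.28) / 1.44
   = 10.5106 · 2.72 / 1.44
   = 19.85
Round up → n₁ = 20; n₂ = r·n₁ = 2 × 20 = 40.

n₁ = 20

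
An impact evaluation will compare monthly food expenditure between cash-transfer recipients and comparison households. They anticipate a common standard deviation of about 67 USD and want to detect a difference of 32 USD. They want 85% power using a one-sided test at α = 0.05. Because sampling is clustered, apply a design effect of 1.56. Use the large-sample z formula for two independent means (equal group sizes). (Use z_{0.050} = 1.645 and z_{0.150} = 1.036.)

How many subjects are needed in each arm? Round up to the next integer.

n = (z_α + z_β)² · (σ₁² + σ₂²) / δ²
  = (1.645 + 1.036)² · (2·67² = 8978) / 32²
  = 7.1878 · 8978 / 1024
  = 63.02
Design effect: 1.56 × 63.02 = 98.31.
Round up → n = 99 per group.

n = 99 per group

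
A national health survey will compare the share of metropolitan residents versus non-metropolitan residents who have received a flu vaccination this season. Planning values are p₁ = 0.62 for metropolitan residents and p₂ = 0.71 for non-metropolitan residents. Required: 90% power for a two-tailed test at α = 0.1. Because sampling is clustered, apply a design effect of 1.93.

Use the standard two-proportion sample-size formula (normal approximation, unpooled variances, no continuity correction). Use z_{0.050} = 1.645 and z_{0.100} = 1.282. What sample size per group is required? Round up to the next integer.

n = 902 per group

n = (z_{α/2} + z_β)² · [p₁(1−p₁) + p₂(1−p₂)] / (p₁ − p₂)²
  = (1.645 + 1.282)² · (0.62·0.38 + 0.71·0.29) / (-0.09)²
  = (2.927)² · (0.2356 + 0.2059) / 0.0081
  = 8.5673 · 0.4415 / 0.0081
  = 466.97
Design effect: 1.93 × 466.97 = 901.26.
Round up → n = 902 per group.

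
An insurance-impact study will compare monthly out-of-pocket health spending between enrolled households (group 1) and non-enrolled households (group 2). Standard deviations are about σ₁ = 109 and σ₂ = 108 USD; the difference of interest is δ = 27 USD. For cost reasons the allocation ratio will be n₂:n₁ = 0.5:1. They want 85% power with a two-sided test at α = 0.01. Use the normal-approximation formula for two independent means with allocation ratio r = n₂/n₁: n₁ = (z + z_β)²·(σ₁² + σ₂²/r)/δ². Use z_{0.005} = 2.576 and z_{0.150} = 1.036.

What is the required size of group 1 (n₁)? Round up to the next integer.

n₁ = (z_{α/2} + z_β)² · (σ₁² + σ₂²/r) / δ²
   = (2.576 + 1.036)² · (109² + 108²/0.5) / 27²
   = 13.0465 · (11881 + 23328) / 729
   = 13.0465 · 35209 / 729
   = 630.12
Round up → n₁ = 631; n₂ = r·n₁ = 0.5 × 631 = 316.

n₁ = 631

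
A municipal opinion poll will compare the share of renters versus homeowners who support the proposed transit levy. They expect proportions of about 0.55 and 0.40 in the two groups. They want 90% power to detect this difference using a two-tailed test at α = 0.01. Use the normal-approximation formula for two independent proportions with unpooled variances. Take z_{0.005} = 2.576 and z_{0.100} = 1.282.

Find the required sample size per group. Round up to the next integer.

n = 323 per group

n = (z_{α/2} + z_β)² · [p₁(1−p₁) + p₂(1−p₂)] / (p₁ − p₂)²
  = (2.576 + 1.282)² · (0.55·0.45 + 0.40·0.60) / (0.15)²
  = (3.858)² · (0.2475 + 0.2400) / 0.0225
  = 14.8842 · 0.4875 / 0.0225
  = 322.49
Round up → n = 323 per group.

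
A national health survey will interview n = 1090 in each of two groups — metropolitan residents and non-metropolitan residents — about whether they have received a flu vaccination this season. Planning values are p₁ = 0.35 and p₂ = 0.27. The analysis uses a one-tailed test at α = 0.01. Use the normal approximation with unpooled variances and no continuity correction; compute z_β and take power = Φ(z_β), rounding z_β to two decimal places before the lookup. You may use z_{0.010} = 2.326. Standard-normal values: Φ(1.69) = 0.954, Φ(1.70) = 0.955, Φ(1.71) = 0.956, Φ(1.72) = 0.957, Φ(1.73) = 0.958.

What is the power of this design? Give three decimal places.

z_β = |p₁−p₂|·√(n/[p₁q₁+p₂q₂]) − z_α
    = 0.08 · √(1090/0.4246) − 2.326
    = 0.08 · 50.6668 − 2.326
    = 4.0533 − 2.326 = 1.7273 → 1.73
Power = Φ(1.73) = 0.958.

Power ≈ 0.958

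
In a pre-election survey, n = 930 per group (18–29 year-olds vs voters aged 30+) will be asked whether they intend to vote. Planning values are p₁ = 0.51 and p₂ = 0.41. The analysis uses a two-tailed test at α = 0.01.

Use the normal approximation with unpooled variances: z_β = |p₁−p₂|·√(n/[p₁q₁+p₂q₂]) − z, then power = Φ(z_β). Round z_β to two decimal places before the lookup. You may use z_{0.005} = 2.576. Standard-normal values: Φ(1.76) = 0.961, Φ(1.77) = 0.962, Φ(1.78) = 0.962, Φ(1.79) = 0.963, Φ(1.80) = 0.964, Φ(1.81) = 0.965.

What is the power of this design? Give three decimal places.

Power ≈ 0.962

z_β = |p₁−p₂|·√(n/[p₁q₁+p₂q₂]) − z_{α/2}
    = 0.10 · √(930/0.4918) − 2.576
    = 0.10 · 43.4858 − 2.576
    = 4.3486 − 2.576 = 1.7726 → 1.77
Power = Φ(1.77) = 0.962.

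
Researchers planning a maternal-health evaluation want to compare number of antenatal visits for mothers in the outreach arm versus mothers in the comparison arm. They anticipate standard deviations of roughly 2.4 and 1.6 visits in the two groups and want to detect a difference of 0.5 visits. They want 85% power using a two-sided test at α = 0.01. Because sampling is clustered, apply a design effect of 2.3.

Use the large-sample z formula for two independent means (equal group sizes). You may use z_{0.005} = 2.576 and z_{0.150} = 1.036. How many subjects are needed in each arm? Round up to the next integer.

n = 999 per group

n = (z_{α/2} + z_β)² · (σ₁² + σ₂²) / δ²
  = (2.576 + 1.036)² · (2.4² + 1.6² = 8.32) / 0.5²
  = 13.0465 · 8.32 / 0.25
  = 434.19
Design effect: 2.3 × 434.19 = 998.63.
Round up → n = 999 per group.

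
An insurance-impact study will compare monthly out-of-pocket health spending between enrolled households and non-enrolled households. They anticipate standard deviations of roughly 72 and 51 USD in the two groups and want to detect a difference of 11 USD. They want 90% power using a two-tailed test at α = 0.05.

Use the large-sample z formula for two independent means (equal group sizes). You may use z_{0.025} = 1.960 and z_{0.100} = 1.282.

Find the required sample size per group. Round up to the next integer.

n = (z_{α/2} + z_β)² · (σ₁² + σ₂²) / δ²
  = (1.960 + 1.282)² · (72² + 51² = 7785) / 11²
  = 10.5106 · 7785 / 121
  = 676.24
Round up → n = 677 per group.

n = 677 per group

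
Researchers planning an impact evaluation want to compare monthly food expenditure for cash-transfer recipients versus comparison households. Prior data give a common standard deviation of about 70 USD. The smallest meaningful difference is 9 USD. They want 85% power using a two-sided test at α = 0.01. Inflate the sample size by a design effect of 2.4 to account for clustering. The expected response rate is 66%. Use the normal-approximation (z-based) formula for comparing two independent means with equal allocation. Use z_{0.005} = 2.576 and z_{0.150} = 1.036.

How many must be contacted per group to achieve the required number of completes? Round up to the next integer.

n = 5740 per group

n = (z_{α/2} + z_β)² · (σ₁² + σ₂²) / δ²
  = (2.576 + 1.036)² · (2·70² = 9800) / 9²
  = 13.0465 · 9800 / 81
  = 1578.47
Design effect: 2.4 × 1578.47 = 3788.33.
Adjust for 66% response: 3788.33 / 0.66 = 5739.89.
Round up → n = 5740 per group.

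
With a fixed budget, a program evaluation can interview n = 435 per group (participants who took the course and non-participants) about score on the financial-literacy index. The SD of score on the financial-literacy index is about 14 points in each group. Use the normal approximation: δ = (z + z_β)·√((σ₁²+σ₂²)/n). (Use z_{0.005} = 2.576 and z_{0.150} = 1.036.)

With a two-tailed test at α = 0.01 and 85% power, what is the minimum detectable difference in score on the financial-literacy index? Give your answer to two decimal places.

Minimum detectable difference ≈ 3.43 points

δ = (z_{α/2} + z_β) · √((σ₁²+σ₂²)/n)
  = (2.576 + 1.036) · √(392/435)
  = 3.612 · √0.90115
  = 3.612 · 0.9493
  = 3.4288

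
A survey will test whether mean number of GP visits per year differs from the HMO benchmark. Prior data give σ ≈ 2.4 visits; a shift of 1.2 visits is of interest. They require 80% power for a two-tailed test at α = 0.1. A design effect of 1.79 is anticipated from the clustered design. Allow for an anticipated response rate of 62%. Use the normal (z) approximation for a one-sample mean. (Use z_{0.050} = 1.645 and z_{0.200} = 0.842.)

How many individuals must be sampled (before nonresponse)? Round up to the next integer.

n = 72

n = (z_{α/2} + z_β)² · σ² / δ²
  = (1.645 + 0.842)² · 2.4² / 1.2²
  = 6.1852 · 5.76 / 1.44
  = 24.74
Design effect: 1.79 × 24.74 = 44.29.
Adjust for 62% response: 44.29 / 0.62 = 71.43.
Round up → n = 72.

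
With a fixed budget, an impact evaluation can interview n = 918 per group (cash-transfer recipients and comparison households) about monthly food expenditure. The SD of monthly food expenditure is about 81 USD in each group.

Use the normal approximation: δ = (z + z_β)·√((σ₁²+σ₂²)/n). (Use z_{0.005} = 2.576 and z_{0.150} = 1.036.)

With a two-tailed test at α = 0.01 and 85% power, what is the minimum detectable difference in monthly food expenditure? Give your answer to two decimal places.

Minimum detectable difference ≈ 13.66 USD

δ = (z_{α/2} + z_β) · √((σ₁²+σ₂²)/n)
  = (2.576 + 1.036) · √(13122/918)
  = 3.612 · √14.2941
  = 3.612 · 3.7808
  = 13.6561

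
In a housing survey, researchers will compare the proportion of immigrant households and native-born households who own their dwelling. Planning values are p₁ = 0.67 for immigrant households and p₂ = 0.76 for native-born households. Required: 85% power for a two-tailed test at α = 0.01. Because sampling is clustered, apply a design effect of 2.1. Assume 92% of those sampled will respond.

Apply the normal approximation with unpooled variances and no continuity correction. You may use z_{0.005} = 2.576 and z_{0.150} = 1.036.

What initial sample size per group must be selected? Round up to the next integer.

n = 1484 per group

n = (z_{α/2} + z_β)² · [p₁(1−p₁) + p₂(1−p₂)] / (p₁ − p₂)²
  = (2.576 + 1.036)² · (0.67·0.33 + 0.76·0.24) / (-0.09)²
  = (3.612)² · (0.2211 + 0.1824) / 0.0081
  = 13.0465 · 0.4035 / 0.0081
  = 649.91
Design effect: 2.1 × 649.91 = 1364.81.
Adjust for 92% response: 1364.81 / 0.92 = 1483.49.
Round up → n = 1484 per group.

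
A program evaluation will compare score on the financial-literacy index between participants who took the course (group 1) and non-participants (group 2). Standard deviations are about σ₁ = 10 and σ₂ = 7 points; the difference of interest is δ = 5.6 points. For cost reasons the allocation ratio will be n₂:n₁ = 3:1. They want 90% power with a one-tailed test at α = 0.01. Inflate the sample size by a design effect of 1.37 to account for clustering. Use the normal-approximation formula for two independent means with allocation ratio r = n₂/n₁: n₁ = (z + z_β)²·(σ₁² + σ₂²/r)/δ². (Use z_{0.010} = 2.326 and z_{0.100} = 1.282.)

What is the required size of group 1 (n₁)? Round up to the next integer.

n₁ = (z_α + z_β)² · (σ₁² + σ₂²/r) / δ²
   = (2.326 + 1.282)² · (10² + 7²/3) / 5.6²
   = 13.0177 · (100 + 16.3333) / 31.36
   = 13.0177 · 116.3333 / 31.36
   = 48.29
Design effect: 1.37 × 48.29 = 66.16.
Round up → n₁ = 67; n₂ = r·n₁ = 3 × 67 = 201.

n₁ = 67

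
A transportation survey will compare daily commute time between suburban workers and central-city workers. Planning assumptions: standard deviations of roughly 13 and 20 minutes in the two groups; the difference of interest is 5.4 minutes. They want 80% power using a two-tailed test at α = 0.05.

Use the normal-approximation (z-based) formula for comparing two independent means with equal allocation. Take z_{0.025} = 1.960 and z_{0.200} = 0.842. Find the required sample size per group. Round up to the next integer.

n = (z_{α/2} + z_β)² · (σ₁² + σ₂²) / δ²
  = (1.960 + 0.842)² · (13² + 20² = 569) / 5.4²
  = 7.8512 · 569 / 29.16
  = 153.20
Round up → n = 154 per group.

n = 154 per group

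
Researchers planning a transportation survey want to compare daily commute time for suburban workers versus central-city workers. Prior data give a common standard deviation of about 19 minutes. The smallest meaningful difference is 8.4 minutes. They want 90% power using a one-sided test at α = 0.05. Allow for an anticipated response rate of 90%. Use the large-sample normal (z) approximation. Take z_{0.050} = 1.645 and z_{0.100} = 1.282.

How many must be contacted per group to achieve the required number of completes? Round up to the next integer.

n = (z_α + z_β)² · (σ₁² + σ₂²) / δ²
  = (1.645 + 1.282)² · (2·19² = 722) / 8.4²
  = 8.5673 · 722 / 70.56
  = 87.66
Adjust for 90% response: 87.66 / 0.90 = 97.41.
Round up → n = 98 per group.

n = 98 per group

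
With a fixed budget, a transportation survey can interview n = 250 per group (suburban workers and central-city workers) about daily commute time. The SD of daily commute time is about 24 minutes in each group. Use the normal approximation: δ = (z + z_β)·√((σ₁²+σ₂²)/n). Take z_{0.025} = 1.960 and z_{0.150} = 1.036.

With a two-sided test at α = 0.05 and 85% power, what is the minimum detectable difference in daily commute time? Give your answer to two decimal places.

Minimum detectable difference ≈ 6.43 minutes

δ = (z_{α/2} + z_β) · √((σ₁²+σ₂²)/n)
  = (1.960 + 1.036) · √(1152/250)
  = 2.996 · √4.608
  = 2.996 · 2.1466
  = 6.4313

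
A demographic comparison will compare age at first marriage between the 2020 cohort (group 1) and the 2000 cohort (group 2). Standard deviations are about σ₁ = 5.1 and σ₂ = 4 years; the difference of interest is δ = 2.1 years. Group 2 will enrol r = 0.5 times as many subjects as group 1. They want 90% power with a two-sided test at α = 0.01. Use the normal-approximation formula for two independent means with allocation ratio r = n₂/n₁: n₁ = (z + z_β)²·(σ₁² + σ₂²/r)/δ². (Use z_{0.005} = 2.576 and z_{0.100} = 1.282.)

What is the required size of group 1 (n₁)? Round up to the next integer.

n₁ = 196

n₁ = (z_{α/2} + z_β)² · (σ₁² + σ₂²/r) / δ²
   = (2.576 + 1.282)² · (5.1² + 4²/0.5) / 2.1²
   = 14.8842 · (26.01 + 32) / 4.41
   = 14.8842 · 58.01 / 4.41
   = 195.79
Round up → n₁ = 196; n₂ = r·n₁ = 0.5 × 196 = 98.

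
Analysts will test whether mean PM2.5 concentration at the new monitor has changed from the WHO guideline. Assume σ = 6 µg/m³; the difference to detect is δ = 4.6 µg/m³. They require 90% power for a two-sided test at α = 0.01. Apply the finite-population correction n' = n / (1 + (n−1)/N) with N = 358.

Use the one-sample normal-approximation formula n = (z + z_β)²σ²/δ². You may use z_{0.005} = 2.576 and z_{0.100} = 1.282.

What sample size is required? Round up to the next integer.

n = 24

n = (z_{α/2} + z_β)² · σ² / δ²
  = (2.576 + 1.282)² · 6² / 4.6²
  = 14.8842 · 36 / 21.16
  = 25.32
Finite-population correction (N = 358): 25.32 / (1 + (25.32 − 1)/358) = 23.71.
Round up → n = 24.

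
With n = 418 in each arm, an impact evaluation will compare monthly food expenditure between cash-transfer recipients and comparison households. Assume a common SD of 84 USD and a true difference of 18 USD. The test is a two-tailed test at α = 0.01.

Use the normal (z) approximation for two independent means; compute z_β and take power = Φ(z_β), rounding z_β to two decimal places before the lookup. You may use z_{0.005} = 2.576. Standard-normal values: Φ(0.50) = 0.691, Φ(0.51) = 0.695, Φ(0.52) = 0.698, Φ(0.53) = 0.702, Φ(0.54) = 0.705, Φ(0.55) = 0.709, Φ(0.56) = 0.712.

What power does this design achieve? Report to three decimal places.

Power ≈ 0.698

z_β = δ·√(n/(σ₁²+σ₂²)) − z_{α/2}
    = 18 · √(418/14112) − 2.576
    = 18 · 0.17211 − 2.576
    = 3.0979 − 2.576 = 0.5219 → 0.52
Power = Φ(0.52) = 0.698.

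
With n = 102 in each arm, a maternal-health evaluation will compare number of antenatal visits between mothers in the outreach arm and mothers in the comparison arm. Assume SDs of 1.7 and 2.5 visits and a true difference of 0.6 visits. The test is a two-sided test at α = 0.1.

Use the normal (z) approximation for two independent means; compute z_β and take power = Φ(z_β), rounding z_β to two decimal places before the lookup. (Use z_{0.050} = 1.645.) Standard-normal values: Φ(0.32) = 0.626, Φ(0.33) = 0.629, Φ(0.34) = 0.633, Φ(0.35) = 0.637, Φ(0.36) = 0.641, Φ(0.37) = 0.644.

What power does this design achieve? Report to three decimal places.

Power ≈ 0.641

z_β = δ·√(n/(σ₁²+σ₂²)) − z_{α/2}
    = 0.6 · √(102/9.14) − 1.645
    = 0.6 · 3.34062 − 1.645
    = 2.0044 − 1.645 = 0.3594 → 0.36
Power = Φ(0.36) = 0.641.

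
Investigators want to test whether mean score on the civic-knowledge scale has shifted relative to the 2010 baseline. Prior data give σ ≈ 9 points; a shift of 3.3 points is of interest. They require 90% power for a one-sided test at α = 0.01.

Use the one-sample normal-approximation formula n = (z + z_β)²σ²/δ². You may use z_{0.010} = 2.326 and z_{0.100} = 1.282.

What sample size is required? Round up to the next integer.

n = 97

n = (z_α + z_β)² · σ² / δ²
  = (2.326 + 1.282)² · 9² / 3.3²
  = 13.0177 · 81 / 10.89
  = 96.83
Round up → n = 97.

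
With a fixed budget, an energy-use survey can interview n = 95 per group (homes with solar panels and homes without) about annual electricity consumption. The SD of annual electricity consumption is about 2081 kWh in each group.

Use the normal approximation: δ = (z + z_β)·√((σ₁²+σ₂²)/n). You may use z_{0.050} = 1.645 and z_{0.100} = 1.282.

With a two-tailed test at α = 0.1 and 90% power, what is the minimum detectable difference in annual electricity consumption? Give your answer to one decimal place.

δ = (z_{α/2} + z_β) · √((σ₁²+σ₂²)/n)
  = (1.645 + 1.282) · √(8661122/95)
  = 2.927 · √91169.7
  = 2.927 · 301.9432
  = 883.7878

Minimum detectable difference ≈ 883.8 kWh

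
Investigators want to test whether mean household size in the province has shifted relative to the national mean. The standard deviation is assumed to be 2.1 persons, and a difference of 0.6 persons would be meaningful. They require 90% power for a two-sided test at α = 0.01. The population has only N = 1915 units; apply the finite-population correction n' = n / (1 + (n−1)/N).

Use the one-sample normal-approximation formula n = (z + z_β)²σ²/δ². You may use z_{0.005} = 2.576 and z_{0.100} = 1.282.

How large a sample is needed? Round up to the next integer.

n = (z_{α/2} + z_β)² · σ² / δ²
  = (2.576 + 1.282)² · 2.1² / 0.6²
  = 14.8842 · 4.41 / 0.36
  = 182.33
Finite-population correction (N = 1915): 182.33 / (1 + (182.33 − 1)/1915) = 166.56.
Round up → n = 167.

n = 167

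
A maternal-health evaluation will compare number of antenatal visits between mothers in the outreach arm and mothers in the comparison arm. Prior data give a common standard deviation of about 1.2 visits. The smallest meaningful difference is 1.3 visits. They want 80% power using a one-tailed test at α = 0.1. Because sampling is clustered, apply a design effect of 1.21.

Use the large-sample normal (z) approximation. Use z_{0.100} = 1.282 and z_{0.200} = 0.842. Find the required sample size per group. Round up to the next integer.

n = (z_α + z_β)² · (σ₁² + σ₂²) / δ²
  = (1.282 + 0.842)² · (2·1.2² = 2.88) / 1.3²
  = 4.5114 · 2.88 / 1.69
  = 7.69
Design effect: 1.21 × 7.69 = 9.30.
Round up → n = 10 per group.

n = 10 per group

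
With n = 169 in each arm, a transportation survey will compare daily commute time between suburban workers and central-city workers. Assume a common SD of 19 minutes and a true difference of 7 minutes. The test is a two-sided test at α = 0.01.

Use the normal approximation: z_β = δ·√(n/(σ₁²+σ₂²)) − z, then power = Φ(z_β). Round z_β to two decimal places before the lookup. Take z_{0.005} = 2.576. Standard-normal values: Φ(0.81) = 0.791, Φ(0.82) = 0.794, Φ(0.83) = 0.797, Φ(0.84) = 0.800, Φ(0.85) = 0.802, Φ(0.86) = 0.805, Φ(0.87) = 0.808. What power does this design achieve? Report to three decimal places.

z_β = δ·√(n/(σ₁²+σ₂²)) − z_{α/2}
    = 7 · √(169/722) − 2.576
    = 7 · 0.48381 − 2.576
    = 3.3867 − 2.576 = 0.8107 → 0.81
Power = Φ(0.81) = 0.791.

Power ≈ 0.791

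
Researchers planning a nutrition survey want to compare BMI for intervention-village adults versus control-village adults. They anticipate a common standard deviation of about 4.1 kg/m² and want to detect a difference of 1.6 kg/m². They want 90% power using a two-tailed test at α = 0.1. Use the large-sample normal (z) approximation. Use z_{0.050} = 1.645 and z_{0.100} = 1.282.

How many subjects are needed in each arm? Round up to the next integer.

n = (z_{α/2} + z_β)² · (σ₁² + σ₂²) / δ²
  = (1.645 + 1.282)² · (2·4.1² = 33.62) / 1.6²
  = 8.5673 · 33.62 / 2.56
  = 112.51
Round up → n = 113 per group.

n = 113 per group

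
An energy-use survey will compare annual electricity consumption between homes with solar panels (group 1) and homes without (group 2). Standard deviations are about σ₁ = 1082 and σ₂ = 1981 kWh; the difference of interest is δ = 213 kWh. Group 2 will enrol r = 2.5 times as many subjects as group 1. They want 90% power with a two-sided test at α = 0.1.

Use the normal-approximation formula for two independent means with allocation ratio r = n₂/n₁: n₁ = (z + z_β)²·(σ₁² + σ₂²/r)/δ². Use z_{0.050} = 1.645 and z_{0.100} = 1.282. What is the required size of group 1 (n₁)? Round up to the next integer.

n₁ = 518

n₁ = (z_{α/2} + z_β)² · (σ₁² + σ₂²/r) / δ²
   = (1.645 + 1.282)² · (1082² + 1981²/2.5) / 213²
   = 8.5673 · (1170724 + 1569744.4) / 45369
   = 8.5673 · 2740468.4 / 45369
   = 517.50
Round up → n₁ = 518; n₂ = r·n₁ = 2.5 × 518 = 1295.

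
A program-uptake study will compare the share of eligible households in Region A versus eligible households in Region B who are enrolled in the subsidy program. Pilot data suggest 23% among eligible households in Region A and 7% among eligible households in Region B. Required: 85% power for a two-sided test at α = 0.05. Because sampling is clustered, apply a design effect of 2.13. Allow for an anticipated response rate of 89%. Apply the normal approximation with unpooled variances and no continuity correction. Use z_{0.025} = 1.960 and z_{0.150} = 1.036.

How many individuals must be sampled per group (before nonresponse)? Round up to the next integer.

n = (z_{α/2} + z_β)² · [p₁(1−p₁) + p₂(1−p₂)] / (p₁ − p₂)²
  = (1.960 + 1.036)² · (0.23·0.77 + 0.07·0.93) / (0.16)²
  = (2.996)² · (0.1771 + 0.0651) / 0.0256
  = 8.9760 · 0.2422 / 0.0256
  = 84.92
Design effect: 2.13 × 84.92 = 180.88.
Adjust for 89% response: 180.88 / 0.89 = 203.24.
Round up → n = 204 per group.

n = 204 per group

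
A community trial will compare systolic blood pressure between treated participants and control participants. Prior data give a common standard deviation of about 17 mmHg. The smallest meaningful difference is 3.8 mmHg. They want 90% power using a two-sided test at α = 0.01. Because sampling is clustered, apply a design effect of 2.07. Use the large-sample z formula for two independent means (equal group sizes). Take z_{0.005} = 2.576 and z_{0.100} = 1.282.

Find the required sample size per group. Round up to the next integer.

n = (z_{α/2} + z_β)² · (σ₁² + σ₂²) / δ²
  = (2.576 + 1.282)² · (2·17² = 578) / 3.8²
  = 14.8842 · 578 / 14.44
  = 595.78
Design effect: 2.07 × 595.78 = 1233.26.
Round up → n = 1234 per group.

n = 1234 per group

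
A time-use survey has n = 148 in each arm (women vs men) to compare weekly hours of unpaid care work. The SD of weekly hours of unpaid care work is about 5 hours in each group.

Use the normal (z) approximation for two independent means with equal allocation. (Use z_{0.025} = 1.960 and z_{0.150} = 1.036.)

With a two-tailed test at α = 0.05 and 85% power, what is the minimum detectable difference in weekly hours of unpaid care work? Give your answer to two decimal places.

δ = (z_{α/2} + z_β) · √((σ₁²+σ₂²)/n)
  = (1.960 + 1.036) · √(50/148)
  = 2.996 · √0.33784
  = 2.996 · 0.5812
  = 1.7414

Minimum detectable difference ≈ 1.74 hours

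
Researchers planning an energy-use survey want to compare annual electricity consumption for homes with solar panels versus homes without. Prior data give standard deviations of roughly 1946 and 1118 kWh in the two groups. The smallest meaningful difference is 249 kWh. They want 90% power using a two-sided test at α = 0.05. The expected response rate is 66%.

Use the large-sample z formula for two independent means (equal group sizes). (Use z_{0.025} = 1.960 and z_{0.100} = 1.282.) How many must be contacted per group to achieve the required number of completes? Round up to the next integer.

n = 1294 per group

n = (z_{α/2} + z_β)² · (σ₁² + σ₂²) / δ²
  = (1.960 + 1.282)² · (1946² + 1118² = 5036840) / 249²
  = 10.5106 · 5036840 / 62001
  = 853.86
Adjust for 66% response: 853.86 / 0.66 = 1293.72.
Round up → n = 1294 per group.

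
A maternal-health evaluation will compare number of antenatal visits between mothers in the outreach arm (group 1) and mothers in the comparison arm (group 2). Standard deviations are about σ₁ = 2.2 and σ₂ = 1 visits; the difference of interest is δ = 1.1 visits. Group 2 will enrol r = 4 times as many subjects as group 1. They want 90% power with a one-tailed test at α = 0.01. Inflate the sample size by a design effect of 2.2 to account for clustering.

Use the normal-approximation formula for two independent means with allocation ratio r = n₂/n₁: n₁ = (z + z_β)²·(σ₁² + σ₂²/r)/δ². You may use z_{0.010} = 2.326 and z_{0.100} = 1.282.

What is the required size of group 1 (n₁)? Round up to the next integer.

n₁ = 121

n₁ = (z_α + z_β)² · (σ₁² + σ₂²/r) / δ²
   = (2.326 + 1.282)² · (2.2² + 1²/4) / 1.1²
   = 13.0177 · (4.84 + 0.25) / 1.21
   = 13.0177 · 5.09 / 1.21
   = 54.76
Design effect: 2.2 × 54.76 = 120.47.
Round up → n₁ = 121; n₂ = r·n₁ = 4 × 121 = 484.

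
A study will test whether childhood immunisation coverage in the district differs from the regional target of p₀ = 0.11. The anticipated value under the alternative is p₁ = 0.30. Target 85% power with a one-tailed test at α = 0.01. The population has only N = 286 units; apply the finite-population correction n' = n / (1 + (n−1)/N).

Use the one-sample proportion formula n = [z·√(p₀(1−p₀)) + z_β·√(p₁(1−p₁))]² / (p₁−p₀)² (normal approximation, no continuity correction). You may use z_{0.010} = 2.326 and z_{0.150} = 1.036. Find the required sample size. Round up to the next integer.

n = [z_α·√(p₀q₀) + z_β·√(p₁q₁)]² / (p₁ − p₀)²
  = [2.326·√(0.11·0.89) + 1.036·√(0.30·0.70)]² / (0.19)²
  = [2.326·0.3129 + 1.036·0.4583]² / 0.0361
  = [1.2025]² / 0.0361
  = 40.06
Finite-population correction (N = 286): 40.06 / (1 + (40.06 − 1)/286) = 35.24.
Round up → n = 36.

n = 36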